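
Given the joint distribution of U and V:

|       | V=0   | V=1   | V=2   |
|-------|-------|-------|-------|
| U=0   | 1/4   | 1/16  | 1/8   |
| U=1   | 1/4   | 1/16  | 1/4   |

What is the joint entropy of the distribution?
H(U,V) = -Σ P(U,V) log₂ P(U,V), summed over the non-zero cells:
H(U,V) = -[(1/4)·log₂(1/4) + (1/16)·log₂(1/16) + (1/8)·log₂(1/8) + (1/4)·log₂(1/4) + (1/16)·log₂(1/16) + (1/4)·log₂(1/4)]
  = 0.5000 + 0.2500 + 0.3750 + 0.5000 + 0.2500 + 0.5000
  = 2.3750 bits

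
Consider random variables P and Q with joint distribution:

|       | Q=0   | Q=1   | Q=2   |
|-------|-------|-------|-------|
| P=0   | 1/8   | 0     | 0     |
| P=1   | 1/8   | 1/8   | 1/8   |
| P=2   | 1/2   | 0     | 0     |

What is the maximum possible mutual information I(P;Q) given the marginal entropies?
The upper bound on mutual information is I(P;Q) ≤ min(H(P), H(Q)).

Marginal P(P) (row sums):
  P(P=0) = 1/8 + 0 + 0 = 1/8
  P(P=1) = 1/8 + 1/8 + 1/8 = 3/8
  P(P=2) = 1/2 + 0 + 0 = 1/2
Marginal P(Q) (column sums):
  P(Q=0) = 1/8 + 1/8 + 1/2 = 3/4
  P(Q=1) = 0 + 1/8 + 0 = 1/8
  P(Q=2) = 0 + 1/8 + 0 = 1/8

H(P) = -[(1/8)·log₂(1/8) + (3/8)·log₂(3/8) + (1/2)·log₂(1/2)]
  = 0.3750 + 0.5306 + 0.5000
  = 1.4056 bits
H(Q) = -[(3/4)·log₂(3/4) + (1/8)·log₂(1/8) + (1/8)·log₂(1/8)]
  = 0.3113 + 0.3750 + 0.3750
  = 1.0613 bits

Maximum possible I(P;Q) = min(1.4056, 1.0613) = 1.0613 bits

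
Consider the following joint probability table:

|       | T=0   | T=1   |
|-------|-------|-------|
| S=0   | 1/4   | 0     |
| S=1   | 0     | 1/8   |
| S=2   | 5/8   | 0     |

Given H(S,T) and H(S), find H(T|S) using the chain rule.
From the chain rule: H(S,T) = H(S) + H(T|S)
Therefore: H(T|S) = H(S,T) - H(S)

H(S,T) = -[(1/4)·log₂(1/4) + (1/8)·log₂(1/8) + (5/8)·log₂(5/8)]
  = 0.5000 + 0.3750 + 0.4238
  = 1.2988 bits
Marginal P(S) (row sums):
  P(S=0) = 1/4 + 0 = 1/4
  P(S=1) = 0 + 1/8 = 1/8
  P(S=2) = 5/8 + 0 = 5/8
H(S) = -[(1/4)·log₂(1/4) + (1/8)·log₂(1/8) + (5/8)·log₂(5/8)]
  = 0.5000 + 0.3750 + 0.4238
  = 1.2988 bits

H(T|S) = 1.2988 - 1.2988 = 0.0000 bits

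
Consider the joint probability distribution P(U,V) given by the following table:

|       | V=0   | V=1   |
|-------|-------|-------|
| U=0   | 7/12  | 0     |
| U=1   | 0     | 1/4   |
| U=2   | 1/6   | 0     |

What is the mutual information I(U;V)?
Marginal P(U) (row sums):
  P(U=0) = 7/12 + 0 = 7/12
  P(U=1) = 0 + 1/4 = 1/4
  P(U=2) = 1/6 + 0 = 1/6
Marginal P(V) (column sums):
  P(V=0) = 7/12 + 0 + 1/6 = 3/4
  P(V=1) = 0 + 1/4 + 0 = 1/4

H(U) = -[(7/12)·log₂(7/12) + (1/4)·log₂(1/4) + (1/6)·log₂(1/6)]
  = 0.4536 + 0.5000 + 0.4308
  = 1.3844 bits
H(V) = -[(3/4)·log₂(3/4) + (1/4)·log₂(1/4)]
  = 0.3113 + 0.5000
  = 0.8113 bits
H(U,V) = -[(7/12)·log₂(7/12) + (1/4)·log₂(1/4) + (1/6)·log₂(1/6)]
  = 0.4536 + 0.5000 + 0.4308
  = 1.3844 bits

I(U;V) = H(U) + H(V) - H(U,V)
  = 1.3844 + 0.8113 - 1.3844
  = 0.8113 bits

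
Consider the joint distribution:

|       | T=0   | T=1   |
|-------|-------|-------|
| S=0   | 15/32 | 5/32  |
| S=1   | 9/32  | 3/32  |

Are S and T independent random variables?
Marginal P(S) (row sums):
  P(S=0) = 15/32 + 5/32 = 5/8
  P(S=1) = 9/32 + 3/32 = 3/8
Marginal P(T) (column sums):
  P(T=0) = 15/32 + 9/32 = 3/4
  P(T=1) = 5/32 + 3/32 = 1/4

S and T are independent iff P(S=i,T=j) = P(S=i)·P(T=j) for every cell.
  P(S=0)·P(T=0) = 5/8 × 3/4 = 15/32 = P(S=0,T=0) ✓
  P(S=0)·P(T=1) = 5/8 × 1/4 = 5/32 = P(S=0,T=1) ✓
  P(S=1)·P(T=0) = 3/8 × 3/4 = 9/32 = P(S=1,T=0) ✓
  P(S=1)·P(T=1) = 3/8 × 1/4 = 3/32 = P(S=1,T=1) ✓

Yes, S and T are independent: every cell factors, so I(S;T) = 0 bits.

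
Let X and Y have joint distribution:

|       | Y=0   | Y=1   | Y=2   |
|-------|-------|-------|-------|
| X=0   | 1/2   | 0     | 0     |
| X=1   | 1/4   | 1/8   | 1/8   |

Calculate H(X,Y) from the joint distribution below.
H(X,Y) = -Σ P(X,Y) log₂ P(X,Y), summed over the non-zero cells:
H(X,Y) = -[(1/2)·log₂(1/2) + (1/4)·log₂(1/4) + (1/8)·log₂(1/8) + (1/8)·log₂(1/8)]
  = 0.5000 + 0.5000 + 0.3750 + 0.3750
  = 1.7500 bits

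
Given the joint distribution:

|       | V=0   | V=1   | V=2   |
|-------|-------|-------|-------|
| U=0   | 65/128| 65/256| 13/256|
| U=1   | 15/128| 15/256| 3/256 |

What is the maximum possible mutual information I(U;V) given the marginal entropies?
The upper bound on mutual information is I(U;V) ≤ min(H(U), H(V)).

Marginal P(U) (row sums):
  P(U=0) = 65/128 + 65/256 + 13/256 = 13/16
  P(U=1) = 15/128 + 15/256 + 3/256 = 3/16
Marginal P(V) (column sums):
  P(V=0) = 65/128 + 15/128 = 5/8
  P(V=1) = 65/256 + 15/256 = 5/16
  P(V=2) = 13/256 + 3/256 = 1/16

H(U) = -[(13/16)·log₂(13/16) + (3/16)·log₂(3/16)]
  = 0.2434 + 0.4528
  = 0.6962 bits
H(V) = -[(5/8)·log₂(5/8) + (5/16)·log₂(5/16) + (1/16)·log₂(1/16)]
  = 0.4238 + 0.5244 + 0.2500
  = 1.1982 bits

Maximum possible I(U;V) = min(0.6962, 1.1982) = 0.6962 bits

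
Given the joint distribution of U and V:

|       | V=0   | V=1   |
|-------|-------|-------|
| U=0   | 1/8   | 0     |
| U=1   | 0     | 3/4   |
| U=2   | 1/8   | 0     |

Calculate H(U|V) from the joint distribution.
Marginal P(V) (column sums):
  P(V=0) = 1/8 + 0 + 1/8 = 1/4
  P(V=1) = 0 + 3/4 + 0 = 3/4

H(U|V) = -Σ P(U,V)·log₂ P(U|V), where P(U|V) = P(U,V) / P(V)
  (cells with P(U,V) = 0 contribute 0)
  (U=0,V=0): P(U|V) = (1/8)/(1/4) = 1/2;  -(1/8)·log₂(1/2) = 0.1250
  (U=1,V=1): P(U|V) = (3/4)/(3/4) = 1;  -(3/4)·log₂(1) = 0.0000
  (U=2,V=0): P(U|V) = (1/8)/(1/4) = 1/2;  -(1/8)·log₂(1/2) = 0.1250
H(U|V) = 0.1250 + 0.0000 + 0.1250
  = 0.2500 bits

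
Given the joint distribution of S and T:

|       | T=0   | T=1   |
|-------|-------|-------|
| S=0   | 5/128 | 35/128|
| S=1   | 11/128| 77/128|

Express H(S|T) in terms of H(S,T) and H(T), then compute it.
H(S|T) = H(S,T) - H(T)

Marginal P(T) (column sums):
  P(T=0) = 5/128 + 11/128 = 1/8
  P(T=1) = 35/128 + 77/128 = 7/8

H(S,T) = -[(5/128)·log₂(5/128) + (35/128)·log₂(35/128) + (11/128)·log₂(11/128) + (77/128)·log₂(77/128)]
  = 0.1827 + 0.5115 + 0.3043 + 0.4411
  = 1.4396 bits
H(T) = -[(1/8)·log₂(1/8) + (7/8)·log₂(7/8)]
  = 0.3750 + 0.1686
  = 0.5436 bits

H(S|T) = 1.4396 - 0.5436 = 0.8960 bits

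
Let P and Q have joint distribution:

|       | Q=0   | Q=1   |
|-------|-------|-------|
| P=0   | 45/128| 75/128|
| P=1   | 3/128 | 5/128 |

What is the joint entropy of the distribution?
H(P,Q) = -Σ P(P,Q) log₂ P(P,Q), summed over the non-zero cells:
H(P,Q) = -[(45/128)·log₂(45/128) + (75/128)·log₂(75/128) + (3/128)·log₂(3/128) + (5/128)·log₂(5/128)]
  = 0.5302 + 0.4519 + 0.1269 + 0.1827
  = 1.2917 bits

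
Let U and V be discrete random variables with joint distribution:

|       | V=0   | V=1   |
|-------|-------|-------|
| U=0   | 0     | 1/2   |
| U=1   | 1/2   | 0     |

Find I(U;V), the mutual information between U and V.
Marginal P(U) (row sums):
  P(U=0) = 0 + 1/2 = 1/2
  P(U=1) = 1/2 + 0 = 1/2
Marginal P(V) (column sums):
  P(V=0) = 0 + 1/2 = 1/2
  P(V=1) = 1/2 + 0 = 1/2

H(U) = -[(1/2)·log₂(1/2) + (1/2)·log₂(1/2)]
  = 0.5000 + 0.5000
  = 1.0000 bits
H(V) = -[(1/2)·log₂(1/2) + (1/2)·log₂(1/2)]
  = 0.5000 + 0.5000
  = 1.0000 bits
H(U,V) = -[(1/2)·log₂(1/2) + (1/2)·log₂(1/2)]
  = 0.5000 + 0.5000
  = 1.0000 bits

I(U;V) = H(U) + H(V) - H(U,V)
  = 1.0000 + 1.0000 - 1.0000
  = 1.0000 bits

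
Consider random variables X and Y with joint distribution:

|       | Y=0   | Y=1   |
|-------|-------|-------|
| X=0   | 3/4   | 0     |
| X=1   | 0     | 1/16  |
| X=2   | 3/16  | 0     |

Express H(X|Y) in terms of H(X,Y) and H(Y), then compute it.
H(X|Y) = H(X,Y) - H(Y)

Marginal P(Y) (column sums):
  P(Y=0) = 3/4 + 0 + 3/16 = 15/16
  P(Y=1) = 0 + 1/16 + 0 = 1/16

H(X,Y) = -[(3/4)·log₂(3/4) + (1/16)·log₂(1/16) + (3/16)·log₂(3/16)]
  = 0.3113 + 0.2500 + 0.4528
  = 1.0141 bits
H(Y) = -[(15/16)·log₂(15/16) + (1/16)·log₂(1/16)]
  = 0.0873 + 0.2500
  = 0.3373 bits

H(X|Y) = 1.0141 - 0.3373 = 0.6768 bits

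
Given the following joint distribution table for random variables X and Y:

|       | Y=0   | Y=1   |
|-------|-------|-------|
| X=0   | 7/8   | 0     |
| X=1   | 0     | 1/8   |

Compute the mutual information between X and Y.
Marginal P(X) (row sums):
  P(X=0) = 7/8 + 0 = 7/8
  P(X=1) = 0 + 1/8 = 1/8
Marginal P(Y) (column sums):
  P(Y=0) = 7/8 + 0 = 7/8
  P(Y=1) = 0 + 1/8 = 1/8

H(X) = -[(7/8)·log₂(7/8) + (1/8)·log₂(1/8)]
  = 0.1686 + 0.3750
  = 0.5436 bits
H(Y) = -[(7/8)·log₂(7/8) + (1/8)·log₂(1/8)]
  = 0.1686 + 0.3750
  = 0.5436 bits
H(X,Y) = -[(7/8)·log₂(7/8) + (1/8)·log₂(1/8)]
  = 0.1686 + 0.3750
  = 0.5436 bits

I(X;Y) = H(X) + H(Y) - H(X,Y)
  = 0.5436 + 0.5436 - 0.5436
  = 0.5436 bits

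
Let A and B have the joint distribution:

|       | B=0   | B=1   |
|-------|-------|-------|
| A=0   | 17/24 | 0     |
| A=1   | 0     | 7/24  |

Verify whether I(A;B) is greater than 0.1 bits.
Marginal P(A) (row sums):
  P(A=0) = 17/24 + 0 = 17/24
  P(A=1) = 0 + 7/24 = 7/24
Marginal P(B) (column sums):
  P(B=0) = 17/24 + 0 = 17/24
  P(B=1) = 0 + 7/24 = 7/24

H(A) = -[(17/24)·log₂(17/24) + (7/24)·log₂(7/24)]
  = 0.3524 + 0.5185
  = 0.8709 bits
H(B) = -[(17/24)·log₂(17/24) + (7/24)·log₂(7/24)]
  = 0.3524 + 0.5185
  = 0.8709 bits
H(A,B) = -[(17/24)·log₂(17/24) + (7/24)·log₂(7/24)]
  = 0.3524 + 0.5185
  = 0.8709 bits

I(A;B) = H(A) + H(B) - H(A,B)
  = 0.8709 + 0.8709 - 0.8709
  = 0.8709 bits

Yes. I(A;B) = 0.8709 bits, which is > 0.1 bits.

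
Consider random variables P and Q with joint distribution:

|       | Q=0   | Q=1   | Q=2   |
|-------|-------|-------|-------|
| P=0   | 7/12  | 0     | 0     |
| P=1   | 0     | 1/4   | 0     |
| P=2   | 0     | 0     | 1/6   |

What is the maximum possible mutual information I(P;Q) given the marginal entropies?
The upper bound on mutual information is I(P;Q) ≤ min(H(P), H(Q)).

Marginal P(P) (row sums):
  P(P=0) = 7/12 + 0 + 0 = 7/12
  P(P=1) = 0 + 1/4 + 0 = 1/4
  P(P=2) = 0 + 0 + 1/6 = 1/6
Marginal P(Q) (column sums):
  P(Q=0) = 7/12 + 0 + 0 = 7/12
  P(Q=1) = 0 + 1/4 + 0 = 1/4
  P(Q=2) = 0 + 0 + 1/6 = 1/6

H(P) = -[(7/12)·log₂(7/12) + (1/4)·log₂(1/4) + (1/6)·log₂(1/6)]
  = 0.4536 + 0.5000 + 0.4308
  = 1.3844 bits
H(Q) = -[(7/12)·log₂(7/12) + (1/4)·log₂(1/4) + (1/6)·log₂(1/6)]
  = 0.4536 + 0.5000 + 0.4308
  = 1.3844 bits

Maximum possible I(P;Q) = min(1.3844, 1.3844) = 1.3844 bits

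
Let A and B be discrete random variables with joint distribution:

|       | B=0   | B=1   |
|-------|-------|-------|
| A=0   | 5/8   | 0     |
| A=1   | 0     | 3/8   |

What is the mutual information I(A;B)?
Marginal P(A) (row sums):
  P(A=0) = 5/8 + 0 = 5/8
  P(A=1) = 0 + 3/8 = 3/8
Marginal P(B) (column sums):
  P(B=0) = 5/8 + 0 = 5/8
  P(B=1) = 0 + 3/8 = 3/8

H(A) = -[(5/8)·log₂(5/8) + (3/8)·log₂(3/8)]
  = 0.4238 + 0.5306
  = 0.9544 bits
H(B) = -[(5/8)·log₂(5/8) + (3/8)·log₂(3/8)]
  = 0.4238 + 0.5306
  = 0.9544 bits
H(A,B) = -[(5/8)·log₂(5/8) + (3/8)·log₂(3/8)]
  = 0.4238 + 0.5306
  = 0.9544 bits

I(A;B) = H(A) + H(B) - H(A,B)
  = 0.9544 + 0.9544 - 0.9544
  = 0.9544 bits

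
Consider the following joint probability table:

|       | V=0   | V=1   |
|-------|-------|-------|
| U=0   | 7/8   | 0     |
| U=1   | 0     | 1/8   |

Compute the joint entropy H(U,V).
H(U,V) = -Σ P(U,V) log₂ P(U,V), summed over the non-zero cells:
H(U,V) = -[(7/8)·log₂(7/8) + (1/8)·log₂(1/8)]
  = 0.1686 + 0.3750
  = 0.5436 bits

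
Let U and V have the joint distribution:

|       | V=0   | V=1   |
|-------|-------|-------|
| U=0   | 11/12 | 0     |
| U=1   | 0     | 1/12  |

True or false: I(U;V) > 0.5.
Marginal P(U) (row sums):
  P(U=0) = 11/12 + 0 = 11/12
  P(U=1) = 0 + 1/12 = 1/12
Marginal P(V) (column sums):
  P(V=0) = 11/12 + 0 = 11/12
  P(V=1) = 0 + 1/12 = 1/12

H(U) = -[(11/12)·log₂(11/12) + (1/12)·log₂(1/12)]
  = 0.1151 + 0.2987
  = 0.4138 bits
H(V) = -[(11/12)·log₂(11/12) + (1/12)·log₂(1/12)]
  = 0.1151 + 0.2987
  = 0.4138 bits
H(U,V) = -[(11/12)·log₂(11/12) + (1/12)·log₂(1/12)]
  = 0.1151 + 0.2987
  = 0.4138 bits

I(U;V) = H(U) + H(V) - H(U,V)
  = 0.4138 + 0.4138 - 0.4138
  = 0.4138 bits

False. I(U;V) = 0.4138 bits, which is ≤ 0.5 bits.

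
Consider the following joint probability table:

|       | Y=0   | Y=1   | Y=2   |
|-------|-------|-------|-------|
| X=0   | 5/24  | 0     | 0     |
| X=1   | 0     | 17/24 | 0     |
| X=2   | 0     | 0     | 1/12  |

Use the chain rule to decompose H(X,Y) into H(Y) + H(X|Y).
By the chain rule: H(X,Y) = H(Y) + H(X|Y)

Marginal P(Y) (column sums):
  P(Y=0) = 5/24 + 0 + 0 = 5/24
  P(Y=1) = 0 + 17/24 + 0 = 17/24
  P(Y=2) = 0 + 0 + 1/12 = 1/12
H(Y) = -[(5/24)·log₂(5/24) + (17/24)·log₂(17/24) + (1/12)·log₂(1/12)]
  = 0.4715 + 0.3524 + 0.2987
  = 1.1226 bits
H(X|Y) = -Σ P(X,Y)·log₂ P(X|Y), where P(X|Y) = P(X,Y) / P(Y)
  (cells with P(X,Y) = 0 contribute 0)
  (X=0,Y=0): P(X|Y) = (5/24)/(5/24) = 1;  -(5/24)·log₂(1) = 0.0000
  (X=1,Y=1): P(X|Y) = (17/24)/(17/24) = 1;  -(17/24)·log₂(1) = 0.0000
  (X=2,Y=2): P(X|Y) = (1/12)/(1/12) = 1;  -(1/12)·log₂(1) = 0.0000
H(X|Y) = 0.0000 + 0.0000 + 0.0000
  = 0.0000 bits

H(X,Y) = H(Y) + H(X|Y) = 1.1226 + 0.0000 = 1.1226 bits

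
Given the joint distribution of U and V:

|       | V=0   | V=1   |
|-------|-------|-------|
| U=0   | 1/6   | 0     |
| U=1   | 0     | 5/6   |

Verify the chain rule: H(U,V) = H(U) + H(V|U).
Left side:
H(U,V) = -[(1/6)·log₂(1/6) + (5/6)·log₂(5/6)]
  = 0.4308 + 0.2192
  = 0.6500 bits

Right side:
Marginal P(U) (row sums):
  P(U=0) = 1/6 + 0 = 1/6
  P(U=1) = 0 + 5/6 = 5/6
H(U) = -[(1/6)·log₂(1/6) + (5/6)·log₂(5/6)]
  = 0.4308 + 0.2192
  = 0.6500 bits
H(V|U) = -Σ P(U,V)·log₂ P(V|U), where P(V|U) = P(U,V) / P(U)
  (cells with P(U,V) = 0 contribute 0)
  (U=0,V=0): P(V|U) = (1/6)/(1/6) = 1;  -(1/6)·log₂(1) = 0.0000
  (U=1,V=1): P(V|U) = (5/6)/(5/6) = 1;  -(5/6)·log₂(1) = 0.0000
H(V|U) = 0.0000 + 0.0000
  = 0.0000 bits
H(U) + H(V|U) = 0.6500 + 0.0000 = 0.6500 bits

Both sides equal 0.6500 bits, so the chain rule holds ✓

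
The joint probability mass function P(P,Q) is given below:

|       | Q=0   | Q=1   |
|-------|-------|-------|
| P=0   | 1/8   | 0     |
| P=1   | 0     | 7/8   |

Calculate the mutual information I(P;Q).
Marginal P(P) (row sums):
  P(P=0) = 1/8 + 0 = 1/8
  P(P=1) = 0 + 7/8 = 7/8
Marginal P(Q) (column sums):
  P(Q=0) = 1/8 + 0 = 1/8
  P(Q=1) = 0 + 7/8 = 7/8

H(P) = -[(1/8)·log₂(1/8) + (7/8)·log₂(7/8)]
  = 0.3750 + 0.1686
  = 0.5436 bits
H(Q) = -[(1/8)·log₂(1/8) + (7/8)·log₂(7/8)]
  = 0.3750 + 0.1686
  = 0.5436 bits
H(P,Q) = -[(1/8)·log₂(1/8) + (7/8)·log₂(7/8)]
  = 0.3750 + 0.1686
  = 0.5436 bits

I(P;Q) = H(P) + H(Q) - H(P,Q)
  = 0.5436 + 0.5436 - 0.5436
  = 0.5436 bits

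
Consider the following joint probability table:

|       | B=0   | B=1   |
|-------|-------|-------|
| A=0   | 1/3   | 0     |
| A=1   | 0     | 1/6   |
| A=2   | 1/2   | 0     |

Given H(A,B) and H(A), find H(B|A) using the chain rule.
From the chain rule: H(A,B) = H(A) + H(B|A)
Therefore: H(B|A) = H(A,B) - H(A)

H(A,B) = -[(1/3)·log₂(1/3) + (1/6)·log₂(1/6) + (1/2)·log₂(1/2)]
  = 0.5283 + 0.4308 + 0.5000
  = 1.4591 bits
Marginal P(A) (row sums):
  P(A=0) = 1/3 + 0 = 1/3
  P(A=1) = 0 + 1/6 = 1/6
  P(A=2) = 1/2 + 0 = 1/2
H(A) = -[(1/3)·log₂(1/3) + (1/6)·log₂(1/6) + (1/2)·log₂(1/2)]
  = 0.5283 + 0.4308 + 0.5000
  = 1.4591 bits

H(B|A) = 1.4591 - 1.4591 = 0.0000 bits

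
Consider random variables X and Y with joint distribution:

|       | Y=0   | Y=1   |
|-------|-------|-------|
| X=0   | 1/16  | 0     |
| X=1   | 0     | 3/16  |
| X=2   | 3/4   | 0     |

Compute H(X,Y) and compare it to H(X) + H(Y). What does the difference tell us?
Marginal P(X) (row sums):
  P(X=0) = 1/16 + 0 = 1/16
  P(X=1) = 0 + 3/16 = 3/16
  P(X=2) = 3/4 + 0 = 3/4
Marginal P(Y) (column sums):
  P(Y=0) = 1/16 + 0 + 3/4 = 13/16
  P(Y=1) = 0 + 3/16 + 0 = 3/16

H(X,Y) = -[(1/16)·log₂(1/16) + (3/16)·log₂(3/16) + (3/4)·log₂(3/4)]
  = 0.2500 + 0.4528 + 0.3113
  = 1.0141 bits
H(X) = -[(1/16)·log₂(1/16) + (3/16)·log₂(3/16) + (3/4)·log₂(3/4)]
  = 0.2500 + 0.4528 + 0.3113
  = 1.0141 bits
H(Y) = -[(13/16)·log₂(13/16) + (3/16)·log₂(3/16)]
  = 0.2434 + 0.4528
  = 0.6962 bits

H(X) + H(Y) = 1.0141 + 0.6962 = 1.7103 bits
Difference: H(X) + H(Y) - H(X,Y) = 1.7103 - 1.0141 = 0.6962 bits = I(X;Y)

The difference is the mutual information; it is positive here, so X and Y are dependent (knowing one reduces uncertainty about the other by 0.6962 bits).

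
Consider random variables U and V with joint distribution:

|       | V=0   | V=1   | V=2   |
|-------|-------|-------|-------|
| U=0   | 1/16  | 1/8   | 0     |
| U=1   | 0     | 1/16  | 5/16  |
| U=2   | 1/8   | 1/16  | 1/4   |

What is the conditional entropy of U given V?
Marginal P(V) (column sums):
  P(V=0) = 1/16 + 0 + 1/8 = 3/16
  P(V=1) = 1/8 + 1/16 + 1/16 = 1/4
  P(V=2) = 0 + 5/16 + 1/4 = 9/16

H(U|V) = -Σ P(U,V)·log₂ P(U|V), where P(U|V) = P(U,V) / P(V)
  (cells with P(U,V) = 0 contribute 0)
  (U=0,V=0): P(U|V) = (1/16)/(3/16) = 1/3;  -(1/16)·log₂(1/3) = 0.0991
  (U=0,V=1): P(U|V) = (1/8)/(1/4) = 1/2;  -(1/8)·log₂(1/2) = 0.1250
  (U=1,V=1): P(U|V) = (1/16)/(1/4) = 1/4;  -(1/16)·log₂(1/4) = 0.1250
  (U=1,V=2): P(U|V) = (5/16)/(9/16) = 5/9;  -(5/16)·log₂(5/9) = 0.2650
  (U=2,V=0): P(U|V) = (1/8)/(3/16) = 2/3;  -(1/8)·log₂(2/3) = 0.0731
  (U=2,V=1): P(U|V) = (1/16)/(1/4) = 1/4;  -(1/16)·log₂(1/4) = 0.1250
  (U=2,V=2): P(U|V) = (1/4)/(9/16) = 4/9;  -(1/4)·log₂(4/9) = 0.2925
H(U|V) = 0.0991 + 0.1250 + 0.1250 + 0.2650 + 0.0731 + 0.1250 + 0.2925
  = 1.1047 bits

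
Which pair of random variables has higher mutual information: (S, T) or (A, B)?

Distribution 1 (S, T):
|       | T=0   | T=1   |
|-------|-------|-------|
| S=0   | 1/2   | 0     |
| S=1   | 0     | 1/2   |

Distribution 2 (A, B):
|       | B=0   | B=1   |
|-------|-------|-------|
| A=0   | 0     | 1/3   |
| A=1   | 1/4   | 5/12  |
Distribution 1 (S, T):
Marginal P(S) (row sums):
  P(S=0) = 1/2 + 0 = 1/2
  P(S=1) = 0 + 1/2 = 1/2
Marginal P(T) (column sums):
  P(T=0) = 1/2 + 0 = 1/2
  P(T=1) = 0 + 1/2 = 1/2

H(S) = -[(1/2)·log₂(1/2) + (1/2)·log₂(1/2)]
  = 0.5000 + 0.5000
  = 1.0000 bits
H(T) = -[(1/2)·log₂(1/2) + (1/2)·log₂(1/2)]
  = 0.5000 + 0.5000
  = 1.0000 bits
H(S,T) = -[(1/2)·log₂(1/2) + (1/2)·log₂(1/2)]
  = 0.5000 + 0.5000
  = 1.0000 bits

I(S;T) = H(S) + H(T) - H(S,T)
  = 1.0000 + 1.0000 - 1.0000
  = 1.0000 bits

Distribution 2 (A, B):
Marginal P(A) (row sums):
  P(A=0) = 0 + 1/3 = 1/3
  P(A=1) = 1/4 + 5/12 = 2/3
Marginal P(B) (column sums):
  P(B=0) = 0 + 1/4 = 1/4
  P(B=1) = 1/3 + 5/12 = 3/4

H(A) = -[(1/3)·log₂(1/3) + (2/3)·log₂(2/3)]
  = 0.5283 + 0.3900
  = 0.9183 bits
H(B) = -[(1/4)·log₂(1/4) + (3/4)·log₂(3/4)]
  = 0.5000 + 0.3113
  = 0.8113 bits
H(A,B) = -[(1/3)·log₂(1/3) + (1/4)·log₂(1/4) + (5/12)·log₂(5/12)]
  = 0.5283 + 0.5000 + 0.5263
  = 1.5546 bits

I(A;B) = H(A) + H(B) - H(A,B)
  = 0.9183 + 0.8113 - 1.5546
  = 0.1750 bits

I(S;T) = 1.0000 bits > I(A;B) = 0.1750 bits, so (S, T) has the higher mutual information (stronger dependence).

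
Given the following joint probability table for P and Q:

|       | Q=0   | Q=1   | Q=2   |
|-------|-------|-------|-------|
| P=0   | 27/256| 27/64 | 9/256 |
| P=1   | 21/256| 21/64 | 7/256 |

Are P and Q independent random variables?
Marginal P(P) (row sums):
  P(P=0) = 27/256 + 27/64 + 9/256 = 9/16
  P(P=1) = 21/256 + 21/64 + 7/256 = 7/16
Marginal P(Q) (column sums):
  P(Q=0) = 27/256 + 21/256 = 3/16
  P(Q=1) = 27/64 + 21/64 = 3/4
  P(Q=2) = 9/256 + 7/256 = 1/16

P and Q are independent iff P(P=i,Q=j) = P(P=i)·P(Q=j) for every cell.
  P(P=0)·P(Q=0) = 9/16 × 3/16 = 27/256 = P(P=0,Q=0) ✓
  P(P=0)·P(Q=1) = 9/16 × 3/4 = 27/64 = P(P=0,Q=1) ✓
  P(P=0)·P(Q=2) = 9/16 × 1/16 = 9/256 = P(P=0,Q=2) ✓
  P(P=1)·P(Q=0) = 7/16 × 3/16 = 21/256 = P(P=1,Q=0) ✓
  P(P=1)·P(Q=1) = 7/16 × 3/4 = 21/64 = P(P=1,Q=1) ✓
  P(P=1)·P(Q=2) = 7/16 × 1/16 = 7/256 = P(P=1,Q=2) ✓

Yes, P and Q are independent: every cell factors, so I(P;Q) = 0 bits.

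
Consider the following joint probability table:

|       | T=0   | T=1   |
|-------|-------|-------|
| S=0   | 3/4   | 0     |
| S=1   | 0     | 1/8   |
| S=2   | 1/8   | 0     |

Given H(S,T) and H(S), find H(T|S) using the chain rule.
From the chain rule: H(S,T) = H(S) + H(T|S)
Therefore: H(T|S) = H(S,T) - H(S)

H(S,T) = -[(3/4)·log₂(3/4) + (1/8)·log₂(1/8) + (1/8)·log₂(1/8)]
  = 0.3113 + 0.3750 + 0.3750
  = 1.0613 bits
Marginal P(S) (row sums):
  P(S=0) = 3/4 + 0 = 3/4
  P(S=1) = 0 + 1/8 = 1/8
  P(S=2) = 1/8 + 0 = 1/8
H(S) = -[(3/4)·log₂(3/4) + (1/8)·log₂(1/8) + (1/8)·log₂(1/8)]
  = 0.3113 + 0.3750 + 0.3750
  = 1.0613 bits

H(T|S) = 1.0613 - 1.0613 = 0.0000 bits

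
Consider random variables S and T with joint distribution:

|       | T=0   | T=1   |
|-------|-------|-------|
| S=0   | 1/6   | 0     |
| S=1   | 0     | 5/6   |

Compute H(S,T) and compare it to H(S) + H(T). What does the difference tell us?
Marginal P(S) (row sums):
  P(S=0) = 1/6 + 0 = 1/6
  P(S=1) = 0 + 5/6 = 5/6
Marginal P(T) (column sums):
  P(T=0) = 1/6 + 0 = 1/6
  P(T=1) = 0 + 5/6 = 5/6

H(S,T) = -[(1/6)·log₂(1/6) + (5/6)·log₂(5/6)]
  = 0.4308 + 0.2192
  = 0.6500 bits
H(S) = -[(1/6)·log₂(1/6) + (5/6)·log₂(5/6)]
  = 0.4308 + 0.2192
  = 0.6500 bits
H(T) = -[(1/6)·log₂(1/6) + (5/6)·log₂(5/6)]
  = 0.4308 + 0.2192
  = 0.6500 bits

H(S) + H(T) = 0.6500 + 0.6500 = 1.3000 bits
Difference: H(S) + H(T) - H(S,T) = 1.3000 - 0.6500 = 0.6500 bits = I(S;T)

The difference is the mutual information; it is positive here, so S and T are dependent (knowing one reduces uncertainty about the other by 0.6500 bits).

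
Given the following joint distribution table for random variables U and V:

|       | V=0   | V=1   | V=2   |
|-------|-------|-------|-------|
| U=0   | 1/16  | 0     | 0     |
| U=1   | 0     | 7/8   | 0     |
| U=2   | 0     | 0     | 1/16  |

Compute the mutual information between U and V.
Marginal P(U) (row sums):
  P(U=0) = 1/16 + 0 + 0 = 1/16
  P(U=1) = 0 + 7/8 + 0 = 7/8
  P(U=2) = 0 + 0 + 1/16 = 1/16
Marginal P(V) (column sums):
  P(V=0) = 1/16 + 0 + 0 = 1/16
  P(V=1) = 0 + 7/8 + 0 = 7/8
  P(V=2) = 0 + 0 + 1/16 = 1/16

H(U) = -[(1/16)·log₂(1/16) + (7/8)·log₂(7/8) + (1/16)·log₂(1/16)]
  = 0.2500 + 0.1686 + 0.2500
  = 0.6686 bits
H(V) = -[(1/16)·log₂(1/16) + (7/8)·log₂(7/8) + (1/16)·log₂(1/16)]
  = 0.2500 + 0.1686 + 0.2500
  = 0.6686 bits
H(U,V) = -[(1/16)·log₂(1/16) + (7/8)·log₂(7/8) + (1/16)·log₂(1/16)]
  = 0.2500 + 0.1686 + 0.2500
  = 0.6686 bits

I(U;V) = H(U) + H(V) - H(U,V)
  = 0.6686 + 0.6686 - 0.6686
  = 0.6686 bits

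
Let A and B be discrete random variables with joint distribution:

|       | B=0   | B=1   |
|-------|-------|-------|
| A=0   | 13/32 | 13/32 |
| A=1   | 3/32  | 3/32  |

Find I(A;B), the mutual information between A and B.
Marginal P(A) (row sums):
  P(A=0) = 13/32 + 13/32 = 13/16
  P(A=1) = 3/32 + 3/32 = 3/16
Marginal P(B) (column sums):
  P(B=0) = 13/32 + 3/32 = 1/2
  P(B=1) = 13/32 + 3/32 = 1/2

H(A) = -[(13/16)·log₂(13/16) + (3/16)·log₂(3/16)]
  = 0.2434 + 0.4528
  = 0.6962 bits
H(B) = -[(1/2)·log₂(1/2) + (1/2)·log₂(1/2)]
  = 0.5000 + 0.5000
  = 1.0000 bits
H(A,B) = -[(13/32)·log₂(13/32) + (13/32)·log₂(13/32) + (3/32)·log₂(3/32) + (3/32)·log₂(3/32)]
  = 0.5279 + 0.5279 + 0.3202 + 0.3202
  = 1.6962 bits

I(A;B) = H(A) + H(B) - H(A,B)
  = 0.6962 + 1.0000 - 1.6962
  = 0.0000 bits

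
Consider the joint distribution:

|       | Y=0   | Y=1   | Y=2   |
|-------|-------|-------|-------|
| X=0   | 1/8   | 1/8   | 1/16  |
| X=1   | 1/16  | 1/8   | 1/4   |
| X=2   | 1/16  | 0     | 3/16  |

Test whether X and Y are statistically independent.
Marginal P(X) (row sums):
  P(X=0) = 1/8 + 1/8 + 1/16 = 5/16
  P(X=1) = 1/16 + 1/8 + 1/4 = 7/16
  P(X=2) = 1/16 + 0 + 3/16 = 1/4
Marginal P(Y) (column sums):
  P(Y=0) = 1/8 + 1/16 + 1/16 = 1/4
  P(Y=1) = 1/8 + 1/8 + 0 = 1/4
  P(Y=2) = 1/16 + 1/4 + 3/16 = 1/2

X and Y are independent iff P(X=i,Y=j) = P(X=i)·P(Y=j) for every cell.
  P(X=0)·P(Y=0) = 5/16 × 1/4 = 5/64, but P(X=0,Y=0) = 1/8 ✗

No, X and Y are not independent. Quantitatively, I(X;Y) > 0:

H(X) = -[(5/16)·log₂(5/16) + (7/16)·log₂(7/16) + (1/4)·log₂(1/4)]
  = 0.5244 + 0.5218 + 0.5000
  = 1.5462 bits
H(Y) = -[(1/4)·log₂(1/4) + (1/4)·log₂(1/4) + (1/2)·log₂(1/2)]
  = 0.5000 + 0.5000 + 0.5000
  = 1.5000 bits
H(X,Y) = -[(1/8)·log₂(1/8) + (1/8)·log₂(1/8) + (1/16)·log₂(1/16) + (1/16)·log₂(1/16) + (1/8)·log₂(1/8) + (1/4)·log₂(1/4) + (1/16)·log₂(1/16) + (3/16)·log₂(3/16)]
  = 0.3750 + 0.3750 + 0.2500 + 0.2500 + 0.3750 + 0.5000 + 0.2500 + 0.4528
  = 2.8278 bits
I(X;Y) = H(X) + H(Y) - H(X,Y) = 1.5462 + 1.5000 - 2.8278 = 0.2184 bits > 0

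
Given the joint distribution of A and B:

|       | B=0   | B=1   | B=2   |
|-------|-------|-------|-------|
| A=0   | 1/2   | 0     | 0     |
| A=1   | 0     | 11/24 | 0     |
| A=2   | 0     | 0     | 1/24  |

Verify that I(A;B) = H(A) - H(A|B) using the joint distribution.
Left side, from I(A;B) = H(A) + H(B) - H(A,B):
Marginal P(A) (row sums):
  P(A=0) = 1/2 + 0 + 0 = 1/2
  P(A=1) = 0 + 11/24 + 0 = 11/24
  P(A=2) = 0 + 0 + 1/24 = 1/24
Marginal P(B) (column sums):
  P(B=0) = 1/2 + 0 + 0 = 1/2
  P(B=1) = 0 + 11/24 + 0 = 11/24
  P(B=2) = 0 + 0 + 1/24 = 1/24

H(A) = -[(1/2)·log₂(1/2) + (11/24)·log₂(11/24) + (1/24)·log₂(1/24)]
  = 0.5000 + 0.5159 + 0.1910
  = 1.2069 bits
H(B) = -[(1/2)·log₂(1/2) + (11/24)·log₂(11/24) + (1/24)·log₂(1/24)]
  = 0.5000 + 0.5159 + 0.1910
  = 1.2069 bits
H(A,B) = -[(1/2)·log₂(1/2) + (11/24)·log₂(11/24) + (1/24)·log₂(1/24)]
  = 0.5000 + 0.5159 + 0.1910
  = 1.2069 bits

I(A;B) = H(A) + H(B) - H(A,B)
  = 1.2069 + 1.2069 - 1.2069
  = 1.2069 bits

Right side, with H(A|B) computed directly from the conditional probabilities:
H(A|B) = -Σ P(A,B)·log₂ P(A|B), where P(A|B) = P(A,B) / P(B)
  (cells with P(A,B) = 0 contribute 0)
  (A=0,B=0): P(A|B) = (1/2)/(1/2) = 1;  -(1/2)·log₂(1) = 0.0000
  (A=1,B=1): P(A|B) = (11/24)/(11/24) = 1;  -(11/24)·log₂(1) = 0.0000
  (A=2,B=2): P(A|B) = (1/24)/(1/24) = 1;  -(1/24)·log₂(1) = 0.0000
H(A|B) = 0.0000 + 0.0000 + 0.0000
  = 0.0000 bits
H(A) - H(A|B) = 1.2069 - 0.0000 = 1.2069 bits

Both sides equal 1.2069 bits, so I(A;B) = H(A) - H(A|B) ✓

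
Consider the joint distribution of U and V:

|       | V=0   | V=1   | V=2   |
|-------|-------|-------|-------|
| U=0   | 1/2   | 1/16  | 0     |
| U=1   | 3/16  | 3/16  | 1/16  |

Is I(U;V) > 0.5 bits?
Marginal P(U) (row sums):
  P(U=0) = 1/2 + 1/16 + 0 = 9/16
  P(U=1) = 3/16 + 3/16 + 1/16 = 7/16
Marginal P(V) (column sums):
  P(V=0) = 1/2 + 3/16 = 11/16
  P(V=1) = 1/16 + 3/16 = 1/4
  P(V=2) = 0 + 1/16 = 1/16

H(U) = -[(9/16)·log₂(9/16) + (7/16)·log₂(7/16)]
  = 0.4669 + 0.5218
  = 0.9887 bits
H(V) = -[(11/16)·log₂(11/16) + (1/4)·log₂(1/4) + (1/16)·log₂(1/16)]
  = 0.3716 + 0.5000 + 0.2500
  = 1.1216 bits
H(U,V) = -[(1/2)·log₂(1/2) + (1/16)·log₂(1/16) + (3/16)·log₂(3/16) + (3/16)·log₂(3/16) + (1/16)·log₂(1/16)]
  = 0.5000 + 0.2500 + 0.4528 + 0.4528 + 0.2500
  = 1.9056 bits

I(U;V) = H(U) + H(V) - H(U,V)
  = 0.9887 + 1.1216 - 1.9056
  = 0.2047 bits

No. I(U;V) = 0.2047 bits, which is ≤ 0.5 bits.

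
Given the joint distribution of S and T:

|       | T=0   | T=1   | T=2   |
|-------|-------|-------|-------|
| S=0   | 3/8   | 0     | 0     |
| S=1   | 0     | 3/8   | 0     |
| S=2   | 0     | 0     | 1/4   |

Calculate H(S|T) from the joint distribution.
Marginal P(T) (column sums):
  P(T=0) = 3/8 + 0 + 0 = 3/8
  P(T=1) = 0 + 3/8 + 0 = 3/8
  P(T=2) = 0 + 0 + 1/4 = 1/4

H(S|T) = -Σ P(S,T)·log₂ P(S|T), where P(S|T) = P(S,T) / P(T)
  (cells with P(S,T) = 0 contribute 0)
  (S=0,T=0): P(S|T) = (3/8)/(3/8) = 1;  -(3/8)·log₂(1) = 0.0000
  (S=1,T=1): P(S|T) = (3/8)/(3/8) = 1;  -(3/8)·log₂(1) = 0.0000
  (S=2,T=2): P(S|T) = (1/4)/(1/4) = 1;  -(1/4)·log₂(1) = 0.0000
H(S|T) = 0.0000 + 0.0000 + 0.0000
  = 0.0000 bits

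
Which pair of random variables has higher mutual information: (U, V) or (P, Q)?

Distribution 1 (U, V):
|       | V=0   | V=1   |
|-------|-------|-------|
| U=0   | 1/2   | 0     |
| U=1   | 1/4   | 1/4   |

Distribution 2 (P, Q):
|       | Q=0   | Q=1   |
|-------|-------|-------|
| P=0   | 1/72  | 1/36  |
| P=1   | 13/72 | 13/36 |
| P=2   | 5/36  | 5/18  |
Distribution 1 (U, V):
Marginal P(U) (row sums):
  P(U=0) = 1/2 + 0 = 1/2
  P(U=1) = 1/4 + 1/4 = 1/2
Marginal P(V) (column sums):
  P(V=0) = 1/2 + 1/4 = 3/4
  P(V=1) = 0 + 1/4 = 1/4

H(U) = -[(1/2)·log₂(1/2) + (1/2)·log₂(1/2)]
  = 0.5000 + 0.5000
  = 1.0000 bits
H(V) = -[(3/4)·log₂(3/4) + (1/4)·log₂(1/4)]
  = 0.3113 + 0.5000
  = 0.8113 bits
H(U,V) = -[(1/2)·log₂(1/2) + (1/4)·log₂(1/4) + (1/4)·log₂(1/4)]
  = 0.5000 + 0.5000 + 0.5000
  = 1.5000 bits

I(U;V) = H(U) + H(V) - H(U,V)
  = 1.0000 + 0.8113 - 1.5000
  = 0.3113 bits

Distribution 2 (P, Q):
Marginal P(P) (row sums):
  P(P=0) = 1/72 + 1/36 = 1/24
  P(P=1) = 13/72 + 13/36 = 13/24
  P(P=2) = 5/36 + 5/18 = 5/12
Marginal P(Q) (column sums):
  P(Q=0) = 1/72 + 13/72 + 5/36 = 1/3
  P(Q=1) = 1/36 + 13/36 + 5/18 = 2/3

H(P) = -[(1/24)·log₂(1/24) + (13/24)·log₂(13/24) + (5/12)·log₂(5/12)]
  = 0.1910 + 0.4791 + 0.5263
  = 1.1964 bits
H(Q) = -[(1/3)·log₂(1/3) + (2/3)·log₂(2/3)]
  = 0.5283 + 0.3900
  = 0.9183 bits
H(P,Q) = -[(1/72)·log₂(1/72) + (1/36)·log₂(1/36) + (13/72)·log₂(13/72) + (13/36)·log₂(13/36) + (5/36)·log₂(5/36) + (5/18)·log₂(5/18)]
  = 0.0857 + 0.1436 + 0.4459 + 0.5306 + 0.3956 + 0.5133
  = 2.1147 bits

I(P;Q) = H(P) + H(Q) - H(P,Q)
  = 1.1964 + 0.9183 - 2.1147
  = 0.0000 bits

I(U;V) = 0.3113 bits > I(P;Q) = 0.0000 bits, so (U, V) has the higher mutual information (stronger dependence).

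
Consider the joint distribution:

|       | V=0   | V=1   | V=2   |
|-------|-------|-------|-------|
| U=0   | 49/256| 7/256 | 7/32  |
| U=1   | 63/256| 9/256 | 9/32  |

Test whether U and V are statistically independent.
Marginal P(U) (row sums):
  P(U=0) = 49/256 + 7/256 + 7/32 = 7/16
  P(U=1) = 63/256 + 9/256 + 9/32 = 9/16
Marginal P(V) (column sums):
  P(V=0) = 49/256 + 63/256 = 7/16
  P(V=1) = 7/256 + 9/256 = 1/16
  P(V=2) = 7/32 + 9/32 = 1/2

U and V are independent iff P(U=i,V=j) = P(U=i)·P(V=j) for every cell.
  P(U=0)·P(V=0) = 7/16 × 7/16 = 49/256 = P(U=0,V=0) ✓
  P(U=0)·P(V=1) = 7/16 × 1/16 = 7/256 = P(U=0,V=1) ✓
  P(U=0)·P(V=2) = 7/16 × 1/2 = 7/32 = P(U=0,V=2) ✓
  P(U=1)·P(V=0) = 9/16 × 7/16 = 63/256 = P(U=1,V=0) ✓
  P(U=1)·P(V=1) = 9/16 × 1/16 = 9/256 = P(U=1,V=1) ✓
  P(U=1)·P(V=2) = 9/16 × 1/2 = 9/32 = P(U=1,V=2) ✓

Yes, U and V are independent: every cell factors, so I(U;V) = 0 bits.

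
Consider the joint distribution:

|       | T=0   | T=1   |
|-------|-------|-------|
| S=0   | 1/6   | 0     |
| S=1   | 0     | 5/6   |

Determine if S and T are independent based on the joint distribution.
Marginal P(S) (row sums):
  P(S=0) = 1/6 + 0 = 1/6
  P(S=1) = 0 + 5/6 = 5/6
Marginal P(T) (column sums):
  P(T=0) = 1/6 + 0 = 1/6
  P(T=1) = 0 + 5/6 = 5/6

S and T are independent iff P(S=i,T=j) = P(S=i)·P(T=j) for every cell.
  P(S=0)·P(T=0) = 1/6 × 1/6 = 1/36, but P(S=0,T=0) = 1/6 ✗

No, S and T are not independent. Quantitatively, I(S;T) > 0:

H(S) = -[(1/6)·log₂(1/6) + (5/6)·log₂(5/6)]
  = 0.4308 + 0.2192
  = 0.6500 bits
H(T) = -[(1/6)·log₂(1/6) + (5/6)·log₂(5/6)]
  = 0.4308 + 0.2192
  = 0.6500 bits
H(S,T) = -[(1/6)·log₂(1/6) + (5/6)·log₂(5/6)]
  = 0.4308 + 0.2192
  = 0.6500 bits
I(S;T) = H(S) + H(T) - H(S,T) = 0.6500 + 0.6500 - 0.6500 = 0.6500 bits > 0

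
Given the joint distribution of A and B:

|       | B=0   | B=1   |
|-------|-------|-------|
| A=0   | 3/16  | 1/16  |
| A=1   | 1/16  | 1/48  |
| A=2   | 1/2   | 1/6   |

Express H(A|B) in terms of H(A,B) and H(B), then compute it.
H(A|B) = H(A,B) - H(B)

Marginal P(B) (column sums):
  P(B=0) = 3/16 + 1/16 + 1/2 = 3/4
  P(B=1) = 1/16 + 1/48 + 1/6 = 1/4

H(A,B) = -[(3/16)·log₂(3/16) + (1/16)·log₂(1/16) + (1/16)·log₂(1/16) + (1/48)·log₂(1/48) + (1/2)·log₂(1/2) + (1/6)·log₂(1/6)]
  = 0.4528 + 0.2500 + 0.2500 + 0.1164 + 0.5000 + 0.4308
  = 2.0000 bits
H(B) = -[(3/4)·log₂(3/4) + (1/4)·log₂(1/4)]
  = 0.3113 + 0.5000
  = 0.8113 bits

H(A|B) = 2.0000 - 0.8113 = 1.1887 bits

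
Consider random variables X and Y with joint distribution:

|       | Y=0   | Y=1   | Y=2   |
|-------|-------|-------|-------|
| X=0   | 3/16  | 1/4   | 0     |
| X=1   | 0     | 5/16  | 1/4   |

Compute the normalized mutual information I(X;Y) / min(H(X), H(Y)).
Marginal P(X) (row sums):
  P(X=0) = 3/16 + 1/4 + 0 = 7/16
  P(X=1) = 0 + 5/16 + 1/4 = 9/16
Marginal P(Y) (column sums):
  P(Y=0) = 3/16 + 0 = 3/16
  P(Y=1) = 1/4 + 5/16 = 9/16
  P(Y=2) = 0 + 1/4 = 1/4

H(X) = -[(7/16)·log₂(7/16) + (9/16)·log₂(9/16)]
  = 0.5218 + 0.4669
  = 0.9887 bits
H(Y) = -[(3/16)·log₂(3/16) + (9/16)·log₂(9/16) + (1/4)·log₂(1/4)]
  = 0.4528 + 0.4669 + 0.5000
  = 1.4197 bits
H(X,Y) = -[(3/16)·log₂(3/16) + (1/4)·log₂(1/4) + (5/16)·log₂(5/16) + (1/4)·log₂(1/4)]
  = 0.4528 + 0.5000 + 0.5244 + 0.5000
  = 1.9772 bits

I(X;Y) = H(X) + H(Y) - H(X,Y)
  = 0.9887 + 1.4197 - 1.9772
  = 0.4312 bits

min(H(X), H(Y)) = min(0.9887, 1.4197) = 0.9887 bits
Normalized MI = 0.4312 / 0.9887 = 0.4361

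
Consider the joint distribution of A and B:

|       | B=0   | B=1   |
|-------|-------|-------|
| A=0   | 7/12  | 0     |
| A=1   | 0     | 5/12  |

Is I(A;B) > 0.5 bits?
Marginal P(A) (row sums):
  P(A=0) = 7/12 + 0 = 7/12
  P(A=1) = 0 + 5/12 = 5/12
Marginal P(B) (column sums):
  P(B=0) = 7/12 + 0 = 7/12
  P(B=1) = 0 + 5/12 = 5/12

H(A) = -[(7/12)·log₂(7/12) + (5/12)·log₂(5/12)]
  = 0.4536 + 0.5263
  = 0.9799 bits
H(B) = -[(7/12)·log₂(7/12) + (5/12)·log₂(5/12)]
  = 0.4536 + 0.5263
  = 0.9799 bits
H(A,B) = -[(7/12)·log₂(7/12) + (5/12)·log₂(5/12)]
  = 0.4536 + 0.5263
  = 0.9799 bits

I(A;B) = H(A) + H(B) - H(A,B)
  = 0.9799 + 0.9799 - 0.9799
  = 0.9799 bits

Yes. I(A;B) = 0.9799 bits, which is > 0.5 bits.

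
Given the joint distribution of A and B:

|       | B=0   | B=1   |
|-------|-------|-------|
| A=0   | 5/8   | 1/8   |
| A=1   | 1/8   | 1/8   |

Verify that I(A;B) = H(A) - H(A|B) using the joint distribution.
Left side, from I(A;B) = H(A) + H(B) - H(A,B):
Marginal P(A) (row sums):
  P(A=0) = 5/8 + 1/8 = 3/4
  P(A=1) = 1/8 + 1/8 = 1/4
Marginal P(B) (column sums):
  P(B=0) = 5/8 + 1/8 = 3/4
  P(B=1) = 1/8 + 1/8 = 1/4

H(A) = -[(3/4)·log₂(3/4) + (1/4)·log₂(1/4)]
  = 0.3113 + 0.5000
  = 0.8113 bits
H(B) = -[(3/4)·log₂(3/4) + (1/4)·log₂(1/4)]
  = 0.3113 + 0.5000
  = 0.8113 bits
H(A,B) = -[(5/8)·log₂(5/8) + (1/8)·log₂(1/8) + (1/8)·log₂(1/8) + (1/8)·log₂(1/8)]
  = 0.4238 + 0.3750 + 0.3750 + 0.3750
  = 1.5488 bits

I(A;B) = H(A) + H(B) - H(A,B)
  = 0.8113 + 0.8113 - 1.5488
  = 0.0738 bits

Right side, with H(A|B) computed directly from the conditional probabilities:
H(A|B) = -Σ P(A,B)·log₂ P(A|B), where P(A|B) = P(A,B) / P(B)
  (A=0,B=0): P(A|B) = (5/8)/(3/4) = 5/6;  -(5/8)·log₂(5/6) = 0.1644
  (A=0,B=1): P(A|B) = (1/8)/(1/4) = 1/2;  -(1/8)·log₂(1/2) = 0.1250
  (A=1,B=0): P(A|B) = (1/8)/(3/4) = 1/6;  -(1/8)·log₂(1/6) = 0.3231
  (A=1,B=1): P(A|B) = (1/8)/(1/4) = 1/2;  -(1/8)·log₂(1/2) = 0.1250
H(A|B) = 0.1644 + 0.1250 + 0.3231 + 0.1250
  = 0.7375 bits
H(A) - H(A|B) = 0.8113 - 0.7375 = 0.0738 bits

Both sides equal 0.0738 bits, so I(A;B) = H(A) - H(A|B) ✓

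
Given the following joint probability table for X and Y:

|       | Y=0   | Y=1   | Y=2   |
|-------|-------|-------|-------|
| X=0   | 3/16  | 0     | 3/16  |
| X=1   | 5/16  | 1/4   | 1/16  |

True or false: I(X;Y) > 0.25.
Marginal P(X) (row sums):
  P(X=0) = 3/16 + 0 + 3/16 = 3/8
  P(X=1) = 5/16 + 1/4 + 1/16 = 5/8
Marginal P(Y) (column sums):
  P(Y=0) = 3/16 + 5/16 = 1/2
  P(Y=1) = 0 + 1/4 = 1/4
  P(Y=2) = 3/16 + 1/16 = 1/4

H(X) = -[(3/8)·log₂(3/8) + (5/8)·log₂(5/8)]
  = 0.5306 + 0.4238
  = 0.9544 bits
H(Y) = -[(1/2)·log₂(1/2) + (1/4)·log₂(1/4) + (1/4)·log₂(1/4)]
  = 0.5000 + 0.5000 + 0.5000
  = 1.5000 bits
H(X,Y) = -[(3/16)·log₂(3/16) + (3/16)·log₂(3/16) + (5/16)·log₂(5/16) + (1/4)·log₂(1/4) + (1/16)·log₂(1/16)]
  = 0.4528 + 0.4528 + 0.5244 + 0.5000 + 0.2500
  = 2.1800 bits

I(X;Y) = H(X) + H(Y) - H(X,Y)
  = 0.9544 + 1.5000 - 2.1800
  = 0.2744 bits

True. I(X;Y) = 0.2744 bits, which is > 0.25 bits.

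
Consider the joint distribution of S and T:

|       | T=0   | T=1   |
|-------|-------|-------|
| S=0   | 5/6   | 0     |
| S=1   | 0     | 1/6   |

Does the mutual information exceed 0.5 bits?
Marginal P(S) (row sums):
  P(S=0) = 5/6 + 0 = 5/6
  P(S=1) = 0 + 1/6 = 1/6
Marginal P(T) (column sums):
  P(T=0) = 5/6 + 0 = 5/6
  P(T=1) = 0 + 1/6 = 1/6

H(S) = -[(5/6)·log₂(5/6) + (1/6)·log₂(1/6)]
  = 0.2192 + 0.4308
  = 0.6500 bits
H(T) = -[(5/6)·log₂(5/6) + (1/6)·log₂(1/6)]
  = 0.2192 + 0.4308
  = 0.6500 bits
H(S,T) = -[(5/6)·log₂(5/6) + (1/6)·log₂(1/6)]
  = 0.2192 + 0.4308
  = 0.6500 bits

I(S;T) = H(S) + H(T) - H(S,T)
  = 0.6500 + 0.6500 - 0.6500
  = 0.6500 bits

Yes. I(S;T) = 0.6500 bits, which is > 0.5 bits.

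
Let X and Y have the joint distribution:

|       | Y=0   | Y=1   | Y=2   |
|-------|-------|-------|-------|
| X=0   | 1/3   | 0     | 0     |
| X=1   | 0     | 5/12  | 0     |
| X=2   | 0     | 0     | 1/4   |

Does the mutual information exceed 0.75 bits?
Marginal P(X) (row sums):
  P(X=0) = 1/3 + 0 + 0 = 1/3
  P(X=1) = 0 + 5/12 + 0 = 5/12
  P(X=2) = 0 + 0 + 1/4 = 1/4
Marginal P(Y) (column sums):
  P(Y=0) = 1/3 + 0 + 0 = 1/3
  P(Y=1) = 0 + 5/12 + 0 = 5/12
  P(Y=2) = 0 + 0 + 1/4 = 1/4

H(X) = -[(1/3)·log₂(1/3) + (5/12)·log₂(5/12) + (1/4)·log₂(1/4)]
  = 0.5283 + 0.5263 + 0.5000
  = 1.5546 bits
H(Y) = -[(1/3)·log₂(1/3) + (5/12)·log₂(5/12) + (1/4)·log₂(1/4)]
  = 0.5283 + 0.5263 + 0.5000
  = 1.5546 bits
H(X,Y) = -[(1/3)·log₂(1/3) + (5/12)·log₂(5/12) + (1/4)·log₂(1/4)]
  = 0.5283 + 0.5263 + 0.5000
  = 1.5546 bits

I(X;Y) = H(X) + H(Y) - H(X,Y)
  = 1.5546 + 1.5546 - 1.5546
  = 1.5546 bits

Yes. I(X;Y) = 1.5546 bits, which is > 0.75 bits.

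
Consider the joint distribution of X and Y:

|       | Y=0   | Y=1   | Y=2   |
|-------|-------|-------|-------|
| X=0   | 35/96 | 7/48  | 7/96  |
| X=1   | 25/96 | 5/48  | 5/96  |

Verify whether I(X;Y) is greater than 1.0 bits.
Marginal P(X) (row sums):
  P(X=0) = 35/96 + 7/48 + 7/96 = 7/12
  P(X=1) = 25/96 + 5/48 + 5/96 = 5/12
Marginal P(Y) (column sums):
  P(Y=0) = 35/96 + 25/96 = 5/8
  P(Y=1) = 7/48 + 5/48 = 1/4
  P(Y=2) = 7/96 + 5/96 = 1/8

H(X) = -[(7/12)·log₂(7/12) + (5/12)·log₂(5/12)]
  = 0.4536 + 0.5263
  = 0.9799 bits
H(Y) = -[(5/8)·log₂(5/8) + (1/4)·log₂(1/4) + (1/8)·log₂(1/8)]
  = 0.4238 + 0.5000 + 0.3750
  = 1.2988 bits
H(X,Y) = -[(35/96)·log₂(35/96) + (7/48)·log₂(7/48) + (7/96)·log₂(7/96) + (25/96)·log₂(25/96) + (5/48)·log₂(5/48) + (5/96)·log₂(5/96)]
  = 0.5307 + 0.4051 + 0.2755 + 0.5055 + 0.3399 + 0.2220
  = 2.2787 bits

I(X;Y) = H(X) + H(Y) - H(X,Y)
  = 0.9799 + 1.2988 - 2.2787
  = 0.0000 bits

No. I(X;Y) = 0.0000 bits, which is ≤ 1.0 bits.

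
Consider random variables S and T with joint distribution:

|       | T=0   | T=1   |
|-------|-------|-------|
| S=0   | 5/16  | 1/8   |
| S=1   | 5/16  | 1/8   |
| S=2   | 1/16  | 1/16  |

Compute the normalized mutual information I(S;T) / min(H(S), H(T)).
Marginal P(S) (row sums):
  P(S=0) = 5/16 + 1/8 = 7/16
  P(S=1) = 5/16 + 1/8 = 7/16
  P(S=2) = 1/16 + 1/16 = 1/8
Marginal P(T) (column sums):
  P(T=0) = 5/16 + 5/16 + 1/16 = 11/16
  P(T=1) = 1/8 + 1/8 + 1/16 = 5/16

H(S) = -[(7/16)·log₂(7/16) + (7/16)·log₂(7/16) + (1/8)·log₂(1/8)]
  = 0.5218 + 0.5218 + 0.3750
  = 1.4186 bits
H(T) = -[(11/16)·log₂(11/16) + (5/16)·log₂(5/16)]
  = 0.3716 + 0.5244
  = 0.8960 bits
H(S,T) = -[(5/16)·log₂(5/16) + (1/8)·log₂(1/8) + (5/16)·log₂(5/16) + (1/8)·log₂(1/8) + (1/16)·log₂(1/16) + (1/16)·log₂(1/16)]
  = 0.5244 + 0.3750 + 0.5244 + 0.3750 + 0.2500 + 0.2500
  = 2.2988 bits

I(S;T) = H(S) + H(T) - H(S,T)
  = 1.4186 + 0.8960 - 2.2988
  = 0.0158 bits

min(H(S), H(T)) = min(1.4186, 0.8960) = 0.8960 bits
Normalized MI = 0.0158 / 0.8960 = 0.0176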